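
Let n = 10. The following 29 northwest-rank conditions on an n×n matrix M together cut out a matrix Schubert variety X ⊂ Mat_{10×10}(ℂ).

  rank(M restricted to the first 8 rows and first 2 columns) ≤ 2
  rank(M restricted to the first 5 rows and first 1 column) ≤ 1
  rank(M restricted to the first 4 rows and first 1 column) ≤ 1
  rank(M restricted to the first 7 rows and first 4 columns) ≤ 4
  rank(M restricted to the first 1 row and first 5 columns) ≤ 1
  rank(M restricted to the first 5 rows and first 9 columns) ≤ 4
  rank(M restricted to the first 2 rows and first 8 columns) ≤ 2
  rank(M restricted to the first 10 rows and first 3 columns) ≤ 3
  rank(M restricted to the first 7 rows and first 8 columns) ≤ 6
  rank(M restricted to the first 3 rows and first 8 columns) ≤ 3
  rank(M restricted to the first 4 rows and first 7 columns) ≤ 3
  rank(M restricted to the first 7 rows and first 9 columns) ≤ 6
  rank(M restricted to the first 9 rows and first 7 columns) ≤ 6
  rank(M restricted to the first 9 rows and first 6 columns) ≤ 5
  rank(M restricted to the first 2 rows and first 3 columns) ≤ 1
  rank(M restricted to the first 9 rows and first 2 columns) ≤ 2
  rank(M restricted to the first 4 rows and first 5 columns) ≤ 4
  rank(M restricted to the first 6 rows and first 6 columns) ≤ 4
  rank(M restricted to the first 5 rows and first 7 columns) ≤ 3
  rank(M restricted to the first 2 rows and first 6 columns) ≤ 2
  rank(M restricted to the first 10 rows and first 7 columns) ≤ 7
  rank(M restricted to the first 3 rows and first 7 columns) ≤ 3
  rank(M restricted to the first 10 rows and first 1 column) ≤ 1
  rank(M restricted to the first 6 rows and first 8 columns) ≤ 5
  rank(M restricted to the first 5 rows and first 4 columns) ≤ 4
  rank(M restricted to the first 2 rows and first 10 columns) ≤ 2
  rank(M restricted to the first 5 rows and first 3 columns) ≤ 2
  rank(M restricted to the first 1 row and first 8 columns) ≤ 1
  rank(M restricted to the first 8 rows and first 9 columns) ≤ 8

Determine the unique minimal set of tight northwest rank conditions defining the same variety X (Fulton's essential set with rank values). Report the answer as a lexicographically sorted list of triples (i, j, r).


Recovering R(i,j) via the rank-extension bound from the 29 conditions:

  row 1: 1 | 1 | 1 | 1 | 1 | 1 | 1 | 1 | 1 | 1
  row 2: 1 | 1 | 1 | 2 | 2 | 2 | 2 | 2 | 2 | 2
  row 3: 1 | 2 | 2 | 3 | 3 | 3 | 3 | 3 | 3 | 3
  row 4: 1 | 2 | 2 | 3 | 3 | 3 | 3 | 4 | 4 | 4
  row 5: 1 | 2 | 2 | 3 | 3 | 3 | 3 | 4 | 4 | 5
  row 6: 1 | 2 | 3 | 4 | 4 | 4 | 4 | 5 | 5 | 6
  row 7: 1 | 2 | 3 | 4 | 5 | 5 | 5 | 6 | 6 | 7
  row 8: 1 | 2 | 3 | 4 | 5 | 5 | 6 | 7 | 7 | 8
  row 9: 1 | 2 | 3 | 4 | 5 | 5 | 6 | 7 | 8 | 9
  row 10: 1 | 2 | 3 | 4 | 5 | 6 | 7 | 8 | 9 | 10

second differences of R give the permutation w = (1, 4, 2, 8, 10, 3, 5, 7, 9, 6).

5 SE-corners of the 13-cell Rothe diagram give Ess(w):

[(2, 3, 1), (5, 3, 2), (5, 7, 3), (5, 9, 4), (9, 6, 5)]


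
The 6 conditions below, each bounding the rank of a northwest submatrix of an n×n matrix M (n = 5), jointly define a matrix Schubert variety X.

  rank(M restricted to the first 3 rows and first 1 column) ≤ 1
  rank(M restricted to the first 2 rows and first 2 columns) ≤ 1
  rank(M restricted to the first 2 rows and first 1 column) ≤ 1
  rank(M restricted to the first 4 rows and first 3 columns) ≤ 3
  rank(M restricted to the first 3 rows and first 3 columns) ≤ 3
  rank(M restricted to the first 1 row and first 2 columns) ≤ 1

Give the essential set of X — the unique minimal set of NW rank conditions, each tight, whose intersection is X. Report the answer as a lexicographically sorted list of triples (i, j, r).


Reconstructing r_w from the 6 given conditions:

  i=1: 1  1  1  1  1
  i=2: 1  1  2  2  2
  i=3: 1  2  3  3  3
  i=4: 1  2  3  4  4
  i=5: 1  2  3  4  5

second differences of R give the permutation w = (1, 3, 2, 4, 5).

ℓ(w)=1; the 1 essential cell (i,j,r):

[(2, 2, 1)]


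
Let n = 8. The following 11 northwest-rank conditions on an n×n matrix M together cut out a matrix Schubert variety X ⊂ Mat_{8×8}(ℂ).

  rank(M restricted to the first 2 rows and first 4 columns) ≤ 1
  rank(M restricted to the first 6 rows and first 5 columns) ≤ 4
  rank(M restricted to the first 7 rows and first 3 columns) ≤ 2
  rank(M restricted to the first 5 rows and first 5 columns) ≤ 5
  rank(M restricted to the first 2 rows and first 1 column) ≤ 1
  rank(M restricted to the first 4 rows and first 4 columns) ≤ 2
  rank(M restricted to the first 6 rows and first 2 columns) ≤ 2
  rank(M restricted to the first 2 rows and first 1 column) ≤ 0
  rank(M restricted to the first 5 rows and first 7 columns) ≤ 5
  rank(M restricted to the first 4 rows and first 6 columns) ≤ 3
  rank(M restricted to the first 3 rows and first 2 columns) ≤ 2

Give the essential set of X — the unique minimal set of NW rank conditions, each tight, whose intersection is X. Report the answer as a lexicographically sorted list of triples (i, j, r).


Recovering R(i,j) via the rank-extension bound from the 11 conditions:

  R[1]: 0 | 1 | 1 | 1 | 1 | 1 | 1 | 1
  R[2]: 0 | 1 | 1 | 1 | 2 | 2 | 2 | 2
  R[3]: 1 | 2 | 2 | 2 | 3 | 3 | 3 | 3
  R[4]: 1 | 2 | 2 | 2 | 3 | 3 | 4 | 4
  R[5]: 1 | 2 | 2 | 3 | 4 | 4 | 5 | 5
  R[6]: 1 | 2 | 2 | 3 | 4 | 5 | 6 | 6
  R[7]: 1 | 2 | 2 | 3 | 4 | 5 | 6 | 7
  R[8]: 1 | 2 | 3 | 4 | 5 | 6 | 7 | 8

the unique w with this rank table is (2, 5, 1, 7, 4, 6, 8, 3).

ℓ(w)=10; the 5 essential cells (i,j,r):

[(2, 1, 0), (2, 4, 1), (4, 4, 2), (4, 6, 3), (7, 3, 2)]


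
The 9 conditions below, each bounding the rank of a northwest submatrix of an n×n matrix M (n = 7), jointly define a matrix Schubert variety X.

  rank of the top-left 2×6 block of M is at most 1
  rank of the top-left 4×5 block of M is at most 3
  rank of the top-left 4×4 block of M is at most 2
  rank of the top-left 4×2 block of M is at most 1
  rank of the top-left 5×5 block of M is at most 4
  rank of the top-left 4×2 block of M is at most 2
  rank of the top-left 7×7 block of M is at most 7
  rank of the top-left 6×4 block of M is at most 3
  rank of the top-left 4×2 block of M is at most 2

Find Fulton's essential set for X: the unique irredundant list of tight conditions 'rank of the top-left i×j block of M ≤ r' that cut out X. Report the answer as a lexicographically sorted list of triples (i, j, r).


Computing R[i][j] = min implied NW-rank bound (n=7, 9 conditions):

  R[1]: 1 1 1 1 1 1 1
  R[2]: 1 1 1 1 1 1 2
  R[3]: 1 1 2 2 2 2 3
  R[4]: 1 1 2 2 3 3 4
  R[5]: 1 2 3 3 4 4 5
  R[6]: 1 2 3 3 4 5 6
  R[7]: 1 2 3 4 5 6 7

so w = (1, 7, 3, 5, 2, 6, 4).

ℓ(w)=9; the 4 essential cells (i,j,r):

[(2, 6, 1), (4, 2, 1), (4, 4, 2), (6, 4, 3)]


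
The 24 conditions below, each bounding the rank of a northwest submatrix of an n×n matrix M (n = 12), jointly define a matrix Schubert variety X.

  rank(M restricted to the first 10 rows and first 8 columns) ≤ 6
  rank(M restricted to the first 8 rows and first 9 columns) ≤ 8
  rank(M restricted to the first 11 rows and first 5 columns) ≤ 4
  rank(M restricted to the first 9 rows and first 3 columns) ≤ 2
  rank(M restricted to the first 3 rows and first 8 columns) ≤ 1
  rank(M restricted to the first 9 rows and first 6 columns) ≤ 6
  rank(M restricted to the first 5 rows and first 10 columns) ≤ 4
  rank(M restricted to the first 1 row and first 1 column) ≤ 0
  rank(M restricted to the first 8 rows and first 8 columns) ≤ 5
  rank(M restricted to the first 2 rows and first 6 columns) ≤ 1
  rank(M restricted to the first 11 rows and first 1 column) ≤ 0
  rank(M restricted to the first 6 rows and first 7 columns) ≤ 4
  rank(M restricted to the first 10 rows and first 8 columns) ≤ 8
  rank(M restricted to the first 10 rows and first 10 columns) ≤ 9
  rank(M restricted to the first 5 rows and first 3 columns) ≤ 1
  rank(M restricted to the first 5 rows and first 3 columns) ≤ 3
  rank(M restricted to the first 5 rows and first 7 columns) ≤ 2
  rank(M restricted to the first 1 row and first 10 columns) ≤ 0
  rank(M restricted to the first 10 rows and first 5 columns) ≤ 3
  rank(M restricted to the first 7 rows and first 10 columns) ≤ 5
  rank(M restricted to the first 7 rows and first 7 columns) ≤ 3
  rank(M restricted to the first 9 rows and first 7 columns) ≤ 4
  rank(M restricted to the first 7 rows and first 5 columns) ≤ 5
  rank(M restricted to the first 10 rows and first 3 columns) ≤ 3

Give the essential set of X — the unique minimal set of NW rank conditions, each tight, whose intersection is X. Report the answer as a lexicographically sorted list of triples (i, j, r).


Propagating the 24 rank bounds to every northwest block:

  R[1]: 0 0 0 0 0 0 0 0 0 0 1 1
  R[2]: 0 1 1 1 1 1 1 1 1 1 2 2
  R[3]: 0 1 1 1 1 1 1 1 2 2 3 3
  R[4]: 0 1 1 2 2 2 2 2 3 3 4 4
  R[5]: 0 1 1 2 2 2 2 3 4 4 5 5
  R[6]: 0 1 2 3 3 3 3 4 5 5 6 6
  R[7]: 0 1 2 3 3 3 3 4 5 5 6 7
  R[8]: 0 1 2 3 3 4 4 5 6 6 7 8
  R[9]: 0 1 2 3 3 4 4 5 6 7 8 9
  R[10]: 0 1 2 3 3 4 5 6 7 8 9 10
  R[11]: 0 1 2 3 4 5 6 7 8 9 10 11
  R[12]: 1 2 3 4 5 6 7 8 9 10 11 12

the unique w with this rank table is (11, 2, 9, 4, 8, 3, 12, 6, 10, 7, 5, 1).

D(w) has 39 cells with 9 SE-corners; essential set:

[(1, 10, 0), (3, 8, 1), (5, 3, 1), (5, 7, 2), (7, 7, 3), (7, 10, 5), (9, 7, 4), (10, 5, 3), (11, 1, 0)]


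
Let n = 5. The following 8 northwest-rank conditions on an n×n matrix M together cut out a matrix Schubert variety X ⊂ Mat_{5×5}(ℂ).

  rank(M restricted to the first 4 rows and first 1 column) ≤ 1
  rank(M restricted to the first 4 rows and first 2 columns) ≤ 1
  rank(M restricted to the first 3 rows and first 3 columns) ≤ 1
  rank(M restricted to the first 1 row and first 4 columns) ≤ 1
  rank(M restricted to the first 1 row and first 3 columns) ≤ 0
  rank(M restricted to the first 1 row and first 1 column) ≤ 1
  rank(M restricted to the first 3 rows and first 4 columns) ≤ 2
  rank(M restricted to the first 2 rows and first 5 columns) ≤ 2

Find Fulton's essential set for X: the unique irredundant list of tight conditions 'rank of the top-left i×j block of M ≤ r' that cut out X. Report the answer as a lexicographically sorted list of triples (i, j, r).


Reconstructing r_w from the 8 given conditions:

  R[1]: 0, 0, 0, 1, 1
  R[2]: 1, 1, 1, 2, 2
  R[3]: 1, 1, 1, 2, 3
  R[4]: 1, 1, 2, 3, 4
  R[5]: 1, 2, 3, 4, 5

reading off 1-entries of Δ²R: w = (4, 1, 5, 3, 2).

Fulton essential set (3 of the 6 Rothe cells):

[(1, 3, 0), (3, 3, 1), (4, 2, 1)]


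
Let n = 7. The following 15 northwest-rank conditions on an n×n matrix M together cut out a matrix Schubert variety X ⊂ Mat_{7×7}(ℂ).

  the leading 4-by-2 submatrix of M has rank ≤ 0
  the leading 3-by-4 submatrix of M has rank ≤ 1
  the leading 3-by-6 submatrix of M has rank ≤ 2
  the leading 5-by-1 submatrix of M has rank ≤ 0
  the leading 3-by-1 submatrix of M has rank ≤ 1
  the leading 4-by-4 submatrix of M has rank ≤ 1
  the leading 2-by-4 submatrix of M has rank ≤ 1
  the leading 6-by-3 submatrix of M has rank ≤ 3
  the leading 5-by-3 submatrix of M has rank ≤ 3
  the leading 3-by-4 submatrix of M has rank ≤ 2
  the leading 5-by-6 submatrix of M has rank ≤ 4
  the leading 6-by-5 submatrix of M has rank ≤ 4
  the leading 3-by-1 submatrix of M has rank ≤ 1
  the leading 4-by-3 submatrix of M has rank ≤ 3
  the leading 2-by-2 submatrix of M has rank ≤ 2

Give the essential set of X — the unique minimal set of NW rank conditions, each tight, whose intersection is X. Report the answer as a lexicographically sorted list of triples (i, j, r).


The tightest implied rank at each (i,j), from the 15 conditions:

  0, 0, 1, 1, 1, 1, 1
  0, 0, 1, 1, 2, 2, 2
  0, 0, 1, 1, 2, 2, 3
  0, 0, 1, 1, 2, 3, 4
  0, 1, 2, 2, 3, 4, 5
  1, 2, 3, 3, 4, 5, 6
  1, 2, 3, 4, 5, 6, 7

hence w(1..7) = (3, 5, 7, 6, 2, 1, 4).

D(w) has 13 cells with 4 SE-corners; essential set:

[(3, 6, 2), (4, 2, 0), (4, 4, 1), (5, 1, 0)]


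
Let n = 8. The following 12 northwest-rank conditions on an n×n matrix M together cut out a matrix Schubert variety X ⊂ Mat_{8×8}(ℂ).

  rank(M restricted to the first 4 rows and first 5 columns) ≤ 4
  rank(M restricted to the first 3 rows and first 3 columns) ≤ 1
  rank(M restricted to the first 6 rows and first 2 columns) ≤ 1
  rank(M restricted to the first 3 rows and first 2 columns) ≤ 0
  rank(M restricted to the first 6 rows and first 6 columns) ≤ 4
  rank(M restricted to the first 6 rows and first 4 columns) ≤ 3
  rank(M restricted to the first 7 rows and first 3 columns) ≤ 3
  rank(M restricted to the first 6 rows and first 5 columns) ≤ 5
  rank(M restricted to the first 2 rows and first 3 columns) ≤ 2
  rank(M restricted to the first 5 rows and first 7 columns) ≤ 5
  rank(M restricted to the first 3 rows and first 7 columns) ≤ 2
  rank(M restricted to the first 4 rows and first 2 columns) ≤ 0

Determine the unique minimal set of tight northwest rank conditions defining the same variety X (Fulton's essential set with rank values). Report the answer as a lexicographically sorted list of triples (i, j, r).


Rank table r_w(8×8) implied by the 12 constraints:

  R[1]: 0 | 0 | 1 | 1 | 1 | 1 | 1 | 1
  R[2]: 0 | 0 | 1 | 2 | 2 | 2 | 2 | 2
  R[3]: 0 | 0 | 1 | 2 | 2 | 2 | 2 | 3
  R[4]: 0 | 0 | 1 | 2 | 3 | 3 | 3 | 4
  R[5]: 1 | 1 | 2 | 3 | 4 | 4 | 4 | 5
  R[6]: 1 | 1 | 2 | 3 | 4 | 4 | 5 | 6
  R[7]: 1 | 2 | 3 | 4 | 5 | 5 | 6 | 7
  R[8]: 1 | 2 | 3 | 4 | 5 | 6 | 7 | 8

giving w = (3, 4, 8, 5, 1, 7, 2, 6) via Δ²R.

4 SE-corners of the 13-cell Rothe diagram give Ess(w):

[(3, 7, 2), (4, 2, 0), (6, 2, 1), (6, 6, 4)]


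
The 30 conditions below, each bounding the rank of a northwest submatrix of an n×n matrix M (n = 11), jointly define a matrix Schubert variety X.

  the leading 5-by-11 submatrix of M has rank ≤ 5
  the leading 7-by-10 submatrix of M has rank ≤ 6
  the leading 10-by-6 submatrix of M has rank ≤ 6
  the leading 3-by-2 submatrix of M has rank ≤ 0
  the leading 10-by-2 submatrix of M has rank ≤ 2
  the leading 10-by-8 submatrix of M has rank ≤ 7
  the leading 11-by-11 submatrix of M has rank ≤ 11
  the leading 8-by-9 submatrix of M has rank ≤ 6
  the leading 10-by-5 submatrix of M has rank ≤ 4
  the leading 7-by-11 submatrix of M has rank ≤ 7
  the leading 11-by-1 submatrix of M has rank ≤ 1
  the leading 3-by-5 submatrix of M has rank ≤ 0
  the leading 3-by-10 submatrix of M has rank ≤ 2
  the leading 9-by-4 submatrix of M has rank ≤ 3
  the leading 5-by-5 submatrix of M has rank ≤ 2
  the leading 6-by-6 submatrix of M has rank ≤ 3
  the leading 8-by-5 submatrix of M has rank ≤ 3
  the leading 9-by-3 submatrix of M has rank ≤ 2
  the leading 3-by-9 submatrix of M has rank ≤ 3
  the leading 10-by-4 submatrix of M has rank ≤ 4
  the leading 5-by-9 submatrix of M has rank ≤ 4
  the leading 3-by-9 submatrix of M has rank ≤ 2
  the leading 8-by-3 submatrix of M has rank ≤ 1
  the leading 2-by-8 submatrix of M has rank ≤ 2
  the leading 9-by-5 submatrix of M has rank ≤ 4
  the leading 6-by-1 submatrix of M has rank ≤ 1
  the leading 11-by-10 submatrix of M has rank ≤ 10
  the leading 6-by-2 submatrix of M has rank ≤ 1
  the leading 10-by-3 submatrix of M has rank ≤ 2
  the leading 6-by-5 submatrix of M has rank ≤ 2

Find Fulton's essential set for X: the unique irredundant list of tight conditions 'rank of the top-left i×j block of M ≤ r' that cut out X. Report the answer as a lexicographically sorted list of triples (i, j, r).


Reconstructing r_w from the 30 given conditions:

  row 1: 0 | 0 | 0 | 0 | 0 | 1 | 1 | 1 | 1 | 1 | 1
  row 2: 0 | 0 | 0 | 0 | 0 | 1 | 2 | 2 | 2 | 2 | 2
  row 3: 0 | 0 | 0 | 0 | 0 | 1 | 2 | 2 | 2 | 2 | 3
  row 4: 1 | 1 | 1 | 1 | 1 | 2 | 3 | 3 | 3 | 3 | 4
  row 5: 1 | 1 | 1 | 2 | 2 | 3 | 4 | 4 | 4 | 4 | 5
  row 6: 1 | 1 | 1 | 2 | 2 | 3 | 4 | 5 | 5 | 5 | 6
  row 7: 1 | 1 | 1 | 2 | 3 | 4 | 5 | 6 | 6 | 6 | 7
  row 8: 1 | 1 | 1 | 2 | 3 | 4 | 5 | 6 | 6 | 7 | 8
  row 9: 1 | 2 | 2 | 3 | 4 | 5 | 6 | 7 | 7 | 8 | 9
  row 10: 1 | 2 | 2 | 3 | 4 | 5 | 6 | 7 | 8 | 9 | 10
  row 11: 1 | 2 | 3 | 4 | 5 | 6 | 7 | 8 | 9 | 10 | 11

so w = (6, 7, 11, 1, 4, 8, 5, 10, 2, 9, 3).

ℓ(w)=29; the 6 essential cells (i,j,r):

[(3, 5, 0), (3, 10, 2), (6, 5, 2), (8, 3, 1), (8, 9, 6), (10, 3, 2)]


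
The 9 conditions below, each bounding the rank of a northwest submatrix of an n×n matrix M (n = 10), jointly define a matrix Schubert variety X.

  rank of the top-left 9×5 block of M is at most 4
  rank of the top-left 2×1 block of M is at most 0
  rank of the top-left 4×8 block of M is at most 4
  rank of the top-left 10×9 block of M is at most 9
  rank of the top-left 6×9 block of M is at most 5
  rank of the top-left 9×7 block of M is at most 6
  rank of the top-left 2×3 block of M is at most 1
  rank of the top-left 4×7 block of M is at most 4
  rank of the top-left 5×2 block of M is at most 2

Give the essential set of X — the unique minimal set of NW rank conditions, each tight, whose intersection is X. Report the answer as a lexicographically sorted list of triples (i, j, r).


Propagating the 9 rank bounds to every northwest block:

  R[1]: 0  1  1  1  1  1  1  1  1  1
  R[2]: 0  1  1  2  2  2  2  2  2  2
  R[3]: 1  2  2  3  3  3  3  3  3  3
  R[4]: 1  2  3  4  4  4  4  4  4  4
  R[5]: 1  2  3  4  4  5  5  5  5  5
  R[6]: 1  2  3  4  4  5  5  5  5  6
  R[7]: 1  2  3  4  4  5  6  6  6  7
  R[8]: 1  2  3  4  4  5  6  7  7  8
  R[9]: 1  2  3  4  4  5  6  7  8  9
  R[10]: 1  2  3  4  5  6  7  8  9  10

so w = (2, 4, 1, 3, 6, 10, 7, 8, 9, 5).

D(w) has 11 cells with 4 SE-corners; essential set:

[(2, 1, 0), (2, 3, 1), (6, 9, 5), (9, 5, 4)]


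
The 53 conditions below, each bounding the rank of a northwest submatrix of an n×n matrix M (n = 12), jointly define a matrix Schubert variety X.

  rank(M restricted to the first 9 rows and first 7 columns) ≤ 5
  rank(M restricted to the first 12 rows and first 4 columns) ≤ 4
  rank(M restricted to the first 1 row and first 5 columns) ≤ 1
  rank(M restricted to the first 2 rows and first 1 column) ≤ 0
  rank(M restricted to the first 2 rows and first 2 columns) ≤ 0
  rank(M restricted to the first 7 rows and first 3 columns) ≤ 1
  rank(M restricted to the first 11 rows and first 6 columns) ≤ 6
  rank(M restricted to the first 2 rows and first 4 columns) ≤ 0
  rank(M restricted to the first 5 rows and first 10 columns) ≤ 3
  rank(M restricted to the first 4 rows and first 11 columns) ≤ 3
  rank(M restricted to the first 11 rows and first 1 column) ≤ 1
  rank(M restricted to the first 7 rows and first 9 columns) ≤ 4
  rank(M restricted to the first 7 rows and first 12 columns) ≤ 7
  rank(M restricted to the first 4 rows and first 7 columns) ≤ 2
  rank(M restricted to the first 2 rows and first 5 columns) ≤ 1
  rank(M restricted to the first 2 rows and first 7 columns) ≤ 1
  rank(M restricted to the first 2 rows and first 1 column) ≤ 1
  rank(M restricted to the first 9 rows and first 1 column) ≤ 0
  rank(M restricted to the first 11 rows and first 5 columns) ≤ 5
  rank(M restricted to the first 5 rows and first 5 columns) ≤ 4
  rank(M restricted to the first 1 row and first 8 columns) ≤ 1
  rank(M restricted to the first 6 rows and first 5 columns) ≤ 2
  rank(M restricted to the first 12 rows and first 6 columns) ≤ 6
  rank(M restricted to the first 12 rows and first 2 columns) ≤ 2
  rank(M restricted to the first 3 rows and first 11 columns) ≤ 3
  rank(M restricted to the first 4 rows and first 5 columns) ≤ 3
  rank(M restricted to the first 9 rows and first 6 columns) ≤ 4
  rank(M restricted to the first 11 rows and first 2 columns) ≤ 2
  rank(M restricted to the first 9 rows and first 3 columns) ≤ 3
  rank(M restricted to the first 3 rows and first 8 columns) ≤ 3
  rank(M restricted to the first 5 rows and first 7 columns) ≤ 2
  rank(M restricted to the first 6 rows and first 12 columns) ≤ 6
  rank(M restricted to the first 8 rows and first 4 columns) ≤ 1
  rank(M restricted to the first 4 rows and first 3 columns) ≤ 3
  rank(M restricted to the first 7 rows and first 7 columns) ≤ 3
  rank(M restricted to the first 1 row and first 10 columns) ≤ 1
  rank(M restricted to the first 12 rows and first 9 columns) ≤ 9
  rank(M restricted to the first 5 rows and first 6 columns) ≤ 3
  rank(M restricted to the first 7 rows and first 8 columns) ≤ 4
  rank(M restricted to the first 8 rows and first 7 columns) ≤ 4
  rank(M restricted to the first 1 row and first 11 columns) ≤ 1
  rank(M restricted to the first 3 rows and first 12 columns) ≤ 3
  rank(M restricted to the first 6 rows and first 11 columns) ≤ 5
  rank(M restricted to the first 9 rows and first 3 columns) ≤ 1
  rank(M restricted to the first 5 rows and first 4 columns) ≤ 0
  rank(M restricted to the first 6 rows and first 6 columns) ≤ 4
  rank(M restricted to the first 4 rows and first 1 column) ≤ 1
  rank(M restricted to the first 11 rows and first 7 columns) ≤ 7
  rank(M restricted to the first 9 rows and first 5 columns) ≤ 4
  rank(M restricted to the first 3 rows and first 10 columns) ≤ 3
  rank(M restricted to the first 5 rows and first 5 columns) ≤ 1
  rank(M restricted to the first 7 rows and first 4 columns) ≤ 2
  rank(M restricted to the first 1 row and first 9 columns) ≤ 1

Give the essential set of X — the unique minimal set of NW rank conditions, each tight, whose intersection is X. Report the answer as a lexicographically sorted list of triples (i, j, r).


Rank table r_w(12×12) implied by the 53 constraints:

  0, 0, 0, 0, 1, 1, 1, 1, 1, 1, 1, 1
  0, 0, 0, 0, 1, 1, 1, 2, 2, 2, 2, 2
  0, 0, 0, 0, 1, 2, 2, 3, 3, 3, 3, 3
  0, 0, 0, 0, 1, 2, 2, 3, 3, 3, 3, 4
  0, 0, 0, 0, 1, 2, 2, 3, 3, 3, 4, 5
  0, 1, 1, 1, 2, 3, 3, 4, 4, 4, 5, 6
  0, 1, 1, 1, 2, 3, 3, 4, 4, 5, 6, 7
  0, 1, 1, 1, 2, 3, 4, 5, 5, 6, 7, 8
  0, 1, 1, 2, 3, 4, 5, 6, 6, 7, 8, 9
  1, 2, 2, 3, 4, 5, 6, 7, 7, 8, 9, 10
  1, 2, 3, 4, 5, 6, 7, 8, 8, 9, 10, 11
  1, 2, 3, 4, 5, 6, 7, 8, 9, 10, 11, 12

giving w = (5, 8, 6, 12, 11, 2, 10, 7, 4, 1, 3, 9) via Δ²R.

D(w) has 40 cells with 10 SE-corners; essential set:

[(2, 7, 1), (4, 11, 3), (5, 4, 0), (5, 7, 2), (5, 10, 3), (7, 7, 3), (7, 9, 4), (8, 4, 1), (9, 1, 0), (9, 3, 1)]


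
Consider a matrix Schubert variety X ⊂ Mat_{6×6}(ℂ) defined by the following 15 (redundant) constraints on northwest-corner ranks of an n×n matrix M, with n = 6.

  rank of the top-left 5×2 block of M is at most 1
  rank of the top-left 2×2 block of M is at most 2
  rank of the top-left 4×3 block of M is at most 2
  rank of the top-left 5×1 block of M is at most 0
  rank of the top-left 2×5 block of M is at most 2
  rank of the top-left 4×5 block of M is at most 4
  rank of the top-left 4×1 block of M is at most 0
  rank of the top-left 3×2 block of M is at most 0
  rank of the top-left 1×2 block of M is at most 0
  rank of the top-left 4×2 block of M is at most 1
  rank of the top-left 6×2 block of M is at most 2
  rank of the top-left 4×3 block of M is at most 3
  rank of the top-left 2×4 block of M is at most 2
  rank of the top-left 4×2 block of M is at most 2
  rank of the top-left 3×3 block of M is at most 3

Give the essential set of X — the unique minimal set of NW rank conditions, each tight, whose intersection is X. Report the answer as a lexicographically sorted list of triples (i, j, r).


Reconstructing r_w from the 15 given conditions:

  0 0 1 1 1 1
  0 0 1 2 2 2
  0 0 1 2 3 3
  0 1 2 3 4 4
  0 1 2 3 4 5
  1 2 3 4 5 6

giving w = (3, 4, 5, 2, 6, 1) via Δ²R.

Rothe diagram D(w) (8 cells), 2 SE-corners (essential conditions):

[(3, 2, 0), (5, 1, 0)]


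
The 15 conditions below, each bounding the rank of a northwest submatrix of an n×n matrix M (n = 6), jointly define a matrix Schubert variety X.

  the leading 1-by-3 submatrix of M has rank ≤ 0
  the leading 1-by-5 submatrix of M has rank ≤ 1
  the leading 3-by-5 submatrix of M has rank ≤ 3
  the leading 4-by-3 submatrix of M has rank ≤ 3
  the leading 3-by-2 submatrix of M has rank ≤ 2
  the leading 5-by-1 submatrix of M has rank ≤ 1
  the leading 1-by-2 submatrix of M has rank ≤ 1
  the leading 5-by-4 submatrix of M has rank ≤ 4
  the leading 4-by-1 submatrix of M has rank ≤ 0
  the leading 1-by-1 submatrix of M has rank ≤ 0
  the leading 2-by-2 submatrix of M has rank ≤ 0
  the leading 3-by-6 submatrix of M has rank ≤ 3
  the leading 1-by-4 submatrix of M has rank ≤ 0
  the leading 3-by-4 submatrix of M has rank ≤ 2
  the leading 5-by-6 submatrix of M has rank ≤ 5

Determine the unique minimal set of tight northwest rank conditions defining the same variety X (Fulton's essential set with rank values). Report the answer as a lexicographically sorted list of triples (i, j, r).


Recovering R(i,j) via the rank-extension bound from the 15 conditions:

  row 1: 0, 0, 0, 0, 1, 1
  row 2: 0, 0, 1, 1, 2, 2
  row 3: 0, 1, 2, 2, 3, 3
  row 4: 0, 1, 2, 3, 4, 4
  row 5: 1, 2, 3, 4, 5, 5
  row 6: 1, 2, 3, 4, 5, 6

the unique w with this rank table is (5, 3, 2, 4, 1, 6).

Rothe diagram D(w) (8 cells), 3 SE-corners (essential conditions):

[(1, 4, 0), (2, 2, 0), (4, 1, 0)]


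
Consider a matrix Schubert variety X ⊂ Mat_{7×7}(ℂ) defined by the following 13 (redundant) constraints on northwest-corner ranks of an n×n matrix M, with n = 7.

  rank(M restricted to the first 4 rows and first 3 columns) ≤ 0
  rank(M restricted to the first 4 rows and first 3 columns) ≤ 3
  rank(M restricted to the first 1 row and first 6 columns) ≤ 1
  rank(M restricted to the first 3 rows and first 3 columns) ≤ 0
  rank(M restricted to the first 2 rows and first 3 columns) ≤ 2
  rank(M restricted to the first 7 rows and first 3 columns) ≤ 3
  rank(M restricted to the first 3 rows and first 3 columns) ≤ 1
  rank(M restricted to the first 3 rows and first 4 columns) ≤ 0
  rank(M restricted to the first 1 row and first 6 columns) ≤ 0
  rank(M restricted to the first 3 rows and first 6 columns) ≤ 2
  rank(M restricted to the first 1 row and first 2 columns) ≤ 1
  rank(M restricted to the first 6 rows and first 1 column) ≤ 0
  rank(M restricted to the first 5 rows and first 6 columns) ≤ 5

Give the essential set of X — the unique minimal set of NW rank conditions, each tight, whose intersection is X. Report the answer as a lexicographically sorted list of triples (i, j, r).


Recovering R(i,j) via the rank-extension bound from the 13 conditions:

  i=1: 0 | 0 | 0 | 0 | 0 | 0 | 1
  i=2: 0 | 0 | 0 | 0 | 1 | 1 | 2
  i=3: 0 | 0 | 0 | 0 | 1 | 2 | 3
  i=4: 0 | 0 | 0 | 1 | 2 | 3 | 4
  i=5: 0 | 1 | 1 | 2 | 3 | 4 | 5
  i=6: 0 | 1 | 2 | 3 | 4 | 5 | 6
  i=7: 1 | 2 | 3 | 4 | 5 | 6 | 7

reading off 1-entries of Δ²R: w = (7, 5, 6, 4, 2, 3, 1).

D(w) has 19 cells with 4 SE-corners; essential set:

[(1, 6, 0), (3, 4, 0), (4, 3, 0), (6, 1, 0)]


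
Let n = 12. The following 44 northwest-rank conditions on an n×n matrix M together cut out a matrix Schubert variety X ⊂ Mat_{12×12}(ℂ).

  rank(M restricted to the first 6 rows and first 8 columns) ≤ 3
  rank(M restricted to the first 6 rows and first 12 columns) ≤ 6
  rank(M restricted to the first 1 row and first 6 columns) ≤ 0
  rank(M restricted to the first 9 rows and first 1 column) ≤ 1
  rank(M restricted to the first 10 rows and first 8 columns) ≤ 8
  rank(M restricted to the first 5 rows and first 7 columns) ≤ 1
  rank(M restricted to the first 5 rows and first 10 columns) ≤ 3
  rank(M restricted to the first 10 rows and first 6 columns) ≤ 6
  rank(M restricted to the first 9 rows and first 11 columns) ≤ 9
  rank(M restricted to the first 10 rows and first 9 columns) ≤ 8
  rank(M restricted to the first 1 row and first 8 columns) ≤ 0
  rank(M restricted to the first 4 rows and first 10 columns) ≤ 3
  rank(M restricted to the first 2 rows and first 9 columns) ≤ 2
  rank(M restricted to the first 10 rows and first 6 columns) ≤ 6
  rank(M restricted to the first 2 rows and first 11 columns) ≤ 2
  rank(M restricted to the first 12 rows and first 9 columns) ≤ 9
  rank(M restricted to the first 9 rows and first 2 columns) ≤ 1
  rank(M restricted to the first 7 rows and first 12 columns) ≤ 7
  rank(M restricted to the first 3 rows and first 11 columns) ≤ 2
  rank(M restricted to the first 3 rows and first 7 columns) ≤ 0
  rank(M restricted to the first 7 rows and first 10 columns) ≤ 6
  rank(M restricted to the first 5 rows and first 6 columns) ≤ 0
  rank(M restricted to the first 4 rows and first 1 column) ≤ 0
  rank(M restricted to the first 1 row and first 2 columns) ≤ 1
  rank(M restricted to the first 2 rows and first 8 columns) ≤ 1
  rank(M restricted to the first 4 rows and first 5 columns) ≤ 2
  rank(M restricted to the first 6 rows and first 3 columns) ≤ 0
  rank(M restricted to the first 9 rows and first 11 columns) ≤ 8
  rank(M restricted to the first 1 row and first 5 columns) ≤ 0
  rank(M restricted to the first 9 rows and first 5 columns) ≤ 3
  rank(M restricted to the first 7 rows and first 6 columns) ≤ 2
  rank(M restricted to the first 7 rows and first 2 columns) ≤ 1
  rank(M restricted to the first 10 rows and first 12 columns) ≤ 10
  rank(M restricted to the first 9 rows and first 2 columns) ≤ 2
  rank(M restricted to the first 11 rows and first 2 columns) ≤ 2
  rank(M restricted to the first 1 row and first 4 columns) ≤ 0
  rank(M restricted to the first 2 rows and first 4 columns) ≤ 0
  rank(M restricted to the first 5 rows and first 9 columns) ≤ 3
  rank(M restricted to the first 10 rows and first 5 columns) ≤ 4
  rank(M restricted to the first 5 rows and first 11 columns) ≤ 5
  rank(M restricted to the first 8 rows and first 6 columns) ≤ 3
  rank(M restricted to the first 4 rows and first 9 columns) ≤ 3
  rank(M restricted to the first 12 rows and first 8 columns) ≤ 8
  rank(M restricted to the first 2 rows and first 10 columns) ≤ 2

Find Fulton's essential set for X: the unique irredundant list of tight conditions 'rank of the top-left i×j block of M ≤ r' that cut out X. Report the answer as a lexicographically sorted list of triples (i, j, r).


Rank table r_w(12×12) implied by the 44 constraints:

  row 1: 0 0 0 0 0 0 0 0 1 1 1 1
  row 2: 0 0 0 0 0 0 0 1 2 2 2 2
  row 3: 0 0 0 0 0 0 0 1 2 2 2 3
  row 4: 0 0 0 0 0 0 1 2 3 3 3 4
  row 5: 0 0 0 0 0 0 1 2 3 3 4 5
  row 6: 0 0 0 1 1 1 2 3 4 4 5 6
  row 7: 1 1 1 2 2 2 3 4 5 5 6 7
  row 8: 1 1 2 3 3 3 4 5 6 6 7 8
  row 9: 1 1 2 3 3 4 5 6 7 7 8 9
  row 10: 1 2 3 4 4 5 6 7 8 8 9 10
  row 11: 1 2 3 4 5 6 7 8 9 9 10 11
  row 12: 1 2 3 4 5 6 7 8 9 10 11 12

the unique w with this rank table is (9, 8, 12, 7, 11, 4, 1, 3, 6, 2, 5, 10).

Fulton essential set (8 of the 43 Rothe cells):

[(1, 8, 0), (3, 7, 0), (3, 11, 2), (5, 6, 0), (5, 10, 3), (6, 3, 0), (9, 2, 1), (9, 5, 3)]


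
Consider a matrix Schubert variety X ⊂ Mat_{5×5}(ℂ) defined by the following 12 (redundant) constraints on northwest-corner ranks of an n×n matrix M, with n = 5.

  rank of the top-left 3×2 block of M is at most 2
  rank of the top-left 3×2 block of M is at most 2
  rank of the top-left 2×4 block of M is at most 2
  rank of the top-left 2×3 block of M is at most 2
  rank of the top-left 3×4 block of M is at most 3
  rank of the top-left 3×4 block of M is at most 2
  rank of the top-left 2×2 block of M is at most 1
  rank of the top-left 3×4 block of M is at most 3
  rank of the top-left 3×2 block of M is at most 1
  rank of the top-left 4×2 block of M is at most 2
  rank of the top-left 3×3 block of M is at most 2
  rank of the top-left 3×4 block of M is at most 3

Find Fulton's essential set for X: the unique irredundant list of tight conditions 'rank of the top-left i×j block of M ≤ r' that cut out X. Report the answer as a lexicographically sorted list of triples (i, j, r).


Rank table r_w(5×5) implied by the 12 constraints:

  row 1: 1 1 1 1 1
  row 2: 1 1 2 2 2
  row 3: 1 1 2 2 3
  row 4: 1 2 3 3 4
  row 5: 1 2 3 4 5

giving w = (1, 3, 5, 2, 4) via Δ²R.

2 SE-corners of the 3-cell Rothe diagram give Ess(w):

[(3, 2, 1), (3, 4, 2)]


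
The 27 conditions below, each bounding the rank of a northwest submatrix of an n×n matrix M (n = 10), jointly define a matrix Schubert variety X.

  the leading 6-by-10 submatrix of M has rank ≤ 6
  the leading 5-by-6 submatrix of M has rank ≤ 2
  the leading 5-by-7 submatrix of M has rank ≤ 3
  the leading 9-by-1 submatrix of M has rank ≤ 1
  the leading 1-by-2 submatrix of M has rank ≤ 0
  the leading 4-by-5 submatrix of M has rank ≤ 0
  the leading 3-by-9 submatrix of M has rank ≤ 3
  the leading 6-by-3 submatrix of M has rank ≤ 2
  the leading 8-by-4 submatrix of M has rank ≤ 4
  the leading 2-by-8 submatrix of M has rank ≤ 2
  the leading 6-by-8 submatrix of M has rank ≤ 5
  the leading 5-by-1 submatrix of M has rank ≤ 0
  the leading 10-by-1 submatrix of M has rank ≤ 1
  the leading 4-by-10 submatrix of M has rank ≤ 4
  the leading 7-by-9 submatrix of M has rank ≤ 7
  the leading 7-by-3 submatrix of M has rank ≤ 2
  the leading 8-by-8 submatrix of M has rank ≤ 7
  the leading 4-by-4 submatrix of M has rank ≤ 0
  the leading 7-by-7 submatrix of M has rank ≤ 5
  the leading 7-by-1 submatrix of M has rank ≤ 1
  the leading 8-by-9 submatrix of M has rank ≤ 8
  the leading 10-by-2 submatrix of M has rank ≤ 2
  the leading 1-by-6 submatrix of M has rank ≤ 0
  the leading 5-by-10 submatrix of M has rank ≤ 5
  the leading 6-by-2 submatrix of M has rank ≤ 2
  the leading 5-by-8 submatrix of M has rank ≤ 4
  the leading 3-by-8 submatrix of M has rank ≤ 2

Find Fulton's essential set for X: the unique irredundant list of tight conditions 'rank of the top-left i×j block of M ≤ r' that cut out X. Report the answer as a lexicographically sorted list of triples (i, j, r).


Recovering R(i,j) via the rank-extension bound from the 27 conditions:

  i=1: 0  0  0  0  0  0  1  1  1  1
  i=2: 0  0  0  0  0  1  2  2  2  2
  i=3: 0  0  0  0  0  1  2  2  3  3
  i=4: 0  0  0  0  0  1  2  3  4  4
  i=5: 0  1  1  1  1  2  3  4  5  5
  i=6: 1  2  2  2  2  3  4  5  6  6
  i=7: 1  2  2  3  3  4  5  6  7  7
  i=8: 1  2  3  4  4  5  6  7  8  8
  i=9: 1  2  3  4  5  6  7  8  9  9
  i=10: 1  2  3  4  5  6  7  8  9  10

second differences of R give the permutation w = (7, 6, 9, 8, 2, 1, 4, 3, 5, 10).

|D(w)|=24, |Ess(w)|=5:

[(1, 6, 0), (3, 8, 2), (4, 5, 0), (5, 1, 0), (7, 3, 2)]


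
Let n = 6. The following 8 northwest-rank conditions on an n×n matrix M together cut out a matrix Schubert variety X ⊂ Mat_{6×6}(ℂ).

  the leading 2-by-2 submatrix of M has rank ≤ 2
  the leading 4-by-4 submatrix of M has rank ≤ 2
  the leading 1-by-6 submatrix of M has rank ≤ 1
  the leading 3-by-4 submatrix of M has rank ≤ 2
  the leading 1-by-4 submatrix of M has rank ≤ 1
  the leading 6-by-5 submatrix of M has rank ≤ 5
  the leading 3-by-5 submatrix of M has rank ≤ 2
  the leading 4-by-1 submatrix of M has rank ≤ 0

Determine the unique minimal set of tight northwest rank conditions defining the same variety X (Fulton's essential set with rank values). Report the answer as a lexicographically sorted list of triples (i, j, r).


Computing R[i][j] = min implied NW-rank bound (n=6, 8 conditions):

  i=1: 0  1  1  1  1  1
  i=2: 0  1  2  2  2  2
  i=3: 0  1  2  2  2  3
  i=4: 0  1  2  2  3  4
  i=5: 1  2  3  3  4  5
  i=6: 1  2  3  4  5  6

second differences of R give the permutation w = (2, 3, 6, 5, 1, 4).

Fulton essential set (3 of the 7 Rothe cells):

[(3, 5, 2), (4, 1, 0), (4, 4, 2)]


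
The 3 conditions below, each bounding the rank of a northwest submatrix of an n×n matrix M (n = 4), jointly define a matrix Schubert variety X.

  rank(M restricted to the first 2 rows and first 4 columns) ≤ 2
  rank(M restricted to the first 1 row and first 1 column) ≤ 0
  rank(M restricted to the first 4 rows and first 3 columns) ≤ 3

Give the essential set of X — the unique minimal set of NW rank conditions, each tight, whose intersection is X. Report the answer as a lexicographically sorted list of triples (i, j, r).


Propagating the 3 rank bounds to every northwest block:

  i=1: 0 1 1 1
  i=2: 1 2 2 2
  i=3: 1 2 3 3
  i=4: 1 2 3 4

hence w(1..4) = (2, 1, 3, 4).

ℓ(w)=1; the 1 essential cell (i,j,r):

[(1, 1, 0)]


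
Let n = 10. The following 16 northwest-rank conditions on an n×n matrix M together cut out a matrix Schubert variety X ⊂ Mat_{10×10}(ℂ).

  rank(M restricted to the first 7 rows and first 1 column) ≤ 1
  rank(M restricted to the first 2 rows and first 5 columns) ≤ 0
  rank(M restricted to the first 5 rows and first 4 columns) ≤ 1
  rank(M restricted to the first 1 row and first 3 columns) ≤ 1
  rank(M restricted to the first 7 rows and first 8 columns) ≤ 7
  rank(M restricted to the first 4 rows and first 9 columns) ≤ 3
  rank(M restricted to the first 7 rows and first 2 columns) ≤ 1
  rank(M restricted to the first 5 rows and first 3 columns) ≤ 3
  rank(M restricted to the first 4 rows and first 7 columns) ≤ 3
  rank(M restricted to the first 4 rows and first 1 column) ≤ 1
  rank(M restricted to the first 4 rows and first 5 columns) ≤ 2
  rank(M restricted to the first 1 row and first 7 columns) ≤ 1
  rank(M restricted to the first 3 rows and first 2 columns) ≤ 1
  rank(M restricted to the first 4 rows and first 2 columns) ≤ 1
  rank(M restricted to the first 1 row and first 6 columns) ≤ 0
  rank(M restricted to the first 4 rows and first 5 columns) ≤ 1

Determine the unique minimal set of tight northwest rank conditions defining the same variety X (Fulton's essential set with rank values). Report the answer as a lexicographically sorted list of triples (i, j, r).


Recovering R(i,j) via the rank-extension bound from the 16 conditions:

  R[1]: 0 0 0 0 0 0 1 1 1 1
  R[2]: 0 0 0 0 0 1 2 2 2 2
  R[3]: 1 1 1 1 1 2 3 3 3 3
  R[4]: 1 1 1 1 1 2 3 3 3 4
  R[5]: 1 1 1 1 2 3 4 4 4 5
  R[6]: 1 1 2 2 3 4 5 5 5 6
  R[7]: 1 1 2 3 4 5 6 6 6 7
  R[8]: 1 2 3 4 5 6 7 7 7 8
  R[9]: 1 2 3 4 5 6 7 8 8 9
  R[10]: 1 2 3 4 5 6 7 8 9 10

so w = (7, 6, 1, 10, 5, 3, 4, 2, 8, 9).

Rothe diagram D(w) (22 cells), 6 SE-corners (essential conditions):

[(1, 6, 0), (2, 5, 0), (4, 5, 1), (4, 9, 3), (5, 4, 1), (7, 2, 1)]


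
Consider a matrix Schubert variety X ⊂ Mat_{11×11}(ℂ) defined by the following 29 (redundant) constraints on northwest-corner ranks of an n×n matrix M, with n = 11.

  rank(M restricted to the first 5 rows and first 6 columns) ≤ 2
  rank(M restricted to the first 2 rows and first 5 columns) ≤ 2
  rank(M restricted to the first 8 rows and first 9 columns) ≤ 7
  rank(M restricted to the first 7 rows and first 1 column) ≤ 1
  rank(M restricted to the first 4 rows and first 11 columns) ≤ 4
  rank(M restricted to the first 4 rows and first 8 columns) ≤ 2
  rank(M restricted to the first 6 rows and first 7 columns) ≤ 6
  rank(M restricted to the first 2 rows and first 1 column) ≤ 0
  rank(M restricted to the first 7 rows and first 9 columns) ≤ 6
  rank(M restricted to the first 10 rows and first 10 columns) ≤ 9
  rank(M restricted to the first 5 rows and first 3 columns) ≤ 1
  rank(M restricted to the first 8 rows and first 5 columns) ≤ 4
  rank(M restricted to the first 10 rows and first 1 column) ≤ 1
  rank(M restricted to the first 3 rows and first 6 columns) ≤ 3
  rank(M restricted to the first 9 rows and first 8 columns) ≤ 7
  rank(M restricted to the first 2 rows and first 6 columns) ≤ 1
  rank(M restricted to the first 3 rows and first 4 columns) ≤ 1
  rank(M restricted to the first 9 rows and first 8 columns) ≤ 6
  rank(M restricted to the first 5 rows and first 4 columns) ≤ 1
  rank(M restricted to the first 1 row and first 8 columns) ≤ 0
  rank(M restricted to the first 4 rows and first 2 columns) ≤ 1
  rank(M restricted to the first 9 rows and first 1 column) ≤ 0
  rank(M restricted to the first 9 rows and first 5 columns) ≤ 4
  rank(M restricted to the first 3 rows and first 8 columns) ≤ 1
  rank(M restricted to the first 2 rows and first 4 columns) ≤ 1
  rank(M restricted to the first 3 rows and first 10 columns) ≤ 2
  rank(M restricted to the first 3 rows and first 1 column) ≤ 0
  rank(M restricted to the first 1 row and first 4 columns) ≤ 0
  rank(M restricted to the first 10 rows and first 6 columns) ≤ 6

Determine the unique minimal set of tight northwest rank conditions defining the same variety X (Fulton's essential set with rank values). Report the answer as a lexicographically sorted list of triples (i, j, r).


Computing R[i][j] = min implied NW-rank bound (n=11, 29 conditions):

  row 1: 0 | 0 | 0 | 0 | 0 | 0 | 0 | 0 | 1 | 1 | 1
  row 2: 0 | 1 | 1 | 1 | 1 | 1 | 1 | 1 | 2 | 2 | 2
  row 3: 0 | 1 | 1 | 1 | 1 | 1 | 1 | 1 | 2 | 2 | 3
  row 4: 0 | 1 | 1 | 1 | 2 | 2 | 2 | 2 | 3 | 3 | 4
  row 5: 0 | 1 | 1 | 1 | 2 | 2 | 3 | 3 | 4 | 4 | 5
  row 6: 0 | 1 | 2 | 2 | 3 | 3 | 4 | 4 | 5 | 5 | 6
  row 7: 0 | 1 | 2 | 3 | 4 | 4 | 5 | 5 | 6 | 6 | 7
  row 8: 0 | 1 | 2 | 3 | 4 | 5 | 6 | 6 | 7 | 7 | 8
  row 9: 0 | 1 | 2 | 3 | 4 | 5 | 6 | 6 | 7 | 8 | 9
  row 10: 1 | 2 | 3 | 4 | 5 | 6 | 7 | 7 | 8 | 9 | 10
  row 11: 1 | 2 | 3 | 4 | 5 | 6 | 7 | 8 | 9 | 10 | 11

second differences of R give the permutation w = (9, 2, 11, 5, 7, 3, 4, 6, 10, 1, 8).

7 SE-corners of the 29-cell Rothe diagram give Ess(w):

[(1, 8, 0), (3, 8, 1), (3, 10, 2), (5, 4, 1), (5, 6, 2), (9, 1, 0), (9, 8, 6)]
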